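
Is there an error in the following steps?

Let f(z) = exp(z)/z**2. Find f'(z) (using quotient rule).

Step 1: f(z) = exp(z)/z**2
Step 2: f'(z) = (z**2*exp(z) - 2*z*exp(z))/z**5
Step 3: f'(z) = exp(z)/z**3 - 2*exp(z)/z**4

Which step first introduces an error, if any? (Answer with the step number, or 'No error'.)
Step 2

Step 2 is incorrect due to a wrong exponent.
The step shows: (z**2*exp(z) - 2*z*exp(z))/z**5
The correct value should be: (z**2*exp(z) - 2*z*exp(z))/z**4

Explanation: The exponent -4 on z was incorrectly written as -5: the term (z**2*exp(z) - 2*z*exp(z))/z**4 was incorrectly written as (z**2*exp(z) - 2*z*exp(z))/z**5
The later steps are derived from this incorrect expression, so the error originates in Step 2.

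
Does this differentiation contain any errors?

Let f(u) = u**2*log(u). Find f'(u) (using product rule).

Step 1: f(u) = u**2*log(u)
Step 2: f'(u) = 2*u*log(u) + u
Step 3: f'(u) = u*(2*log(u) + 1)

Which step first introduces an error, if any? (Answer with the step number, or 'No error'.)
No error

All steps in this derivation are correct.
The final answer f'(u) = u*(2*log(u) + 1) is valid.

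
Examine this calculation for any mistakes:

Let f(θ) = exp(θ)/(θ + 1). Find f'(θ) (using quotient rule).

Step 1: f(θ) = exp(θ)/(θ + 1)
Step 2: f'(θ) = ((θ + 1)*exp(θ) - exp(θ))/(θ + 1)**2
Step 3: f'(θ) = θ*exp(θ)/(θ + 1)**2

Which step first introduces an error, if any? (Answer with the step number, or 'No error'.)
No error

All steps in this derivation are correct.
The final answer f'(θ) = θ*exp(θ)/(θ + 1)**2 is valid.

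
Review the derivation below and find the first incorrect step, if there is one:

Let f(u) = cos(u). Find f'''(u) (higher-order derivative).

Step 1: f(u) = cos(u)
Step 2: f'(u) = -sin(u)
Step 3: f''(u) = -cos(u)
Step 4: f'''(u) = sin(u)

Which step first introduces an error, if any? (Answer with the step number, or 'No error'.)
No error

All steps in this derivation are correct.
The final answer f'''(u) = sin(u) is valid.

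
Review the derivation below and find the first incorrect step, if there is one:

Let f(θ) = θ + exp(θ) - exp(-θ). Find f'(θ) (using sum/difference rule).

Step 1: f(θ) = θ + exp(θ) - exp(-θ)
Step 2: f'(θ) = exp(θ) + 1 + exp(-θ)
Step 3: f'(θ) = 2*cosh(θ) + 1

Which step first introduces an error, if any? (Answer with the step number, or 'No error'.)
No error

All steps in this derivation are correct.
The final answer f'(θ) = 2*cosh(θ) + 1 is valid.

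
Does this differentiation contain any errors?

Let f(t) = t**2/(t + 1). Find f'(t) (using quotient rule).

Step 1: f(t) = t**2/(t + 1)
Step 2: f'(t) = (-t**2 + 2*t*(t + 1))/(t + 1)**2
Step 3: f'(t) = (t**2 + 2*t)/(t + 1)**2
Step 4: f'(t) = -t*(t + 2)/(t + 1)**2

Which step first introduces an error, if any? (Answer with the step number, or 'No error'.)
Step 4

Step 4 is incorrect due to a sign flip.
The step shows: -t*(t + 2)/(t + 1)**2
The correct value should be: t*(t + 2)/(t + 1)**2

Explanation: The sign of the whole expression was flipped: the term t*(t + 2)/(t + 1)**2 was incorrectly written as -t*(t + 2)/(t + 1)**2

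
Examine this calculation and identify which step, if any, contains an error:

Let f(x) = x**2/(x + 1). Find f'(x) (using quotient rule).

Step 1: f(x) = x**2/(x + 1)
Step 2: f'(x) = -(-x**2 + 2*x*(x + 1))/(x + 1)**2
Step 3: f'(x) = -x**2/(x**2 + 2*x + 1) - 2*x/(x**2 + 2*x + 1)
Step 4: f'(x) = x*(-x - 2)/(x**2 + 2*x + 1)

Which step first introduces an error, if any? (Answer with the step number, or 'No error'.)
Step 2

Step 2 is incorrect due to a sign flip.
The step shows: -(-x**2 + 2*x*(x + 1))/(x + 1)**2
The correct value should be: (-x**2 + 2*x*(x + 1))/(x + 1)**2

Explanation: The sign of the whole expression was flipped: the term (-x**2 + 2*x*(x + 1))/(x + 1)**2 was incorrectly written as -(-x**2 + 2*x*(x + 1))/(x + 1)**2
The later steps are derived from this incorrect expression, so the error originates in Step 2.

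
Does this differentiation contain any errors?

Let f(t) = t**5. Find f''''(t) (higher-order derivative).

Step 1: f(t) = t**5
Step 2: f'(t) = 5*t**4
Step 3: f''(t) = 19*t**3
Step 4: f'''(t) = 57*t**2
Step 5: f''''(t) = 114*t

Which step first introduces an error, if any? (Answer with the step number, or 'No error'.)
Step 3

Step 3 is incorrect due to a wrong coefficient.
The step shows: 19*t**3
The correct value should be: 20*t**3

Explanation: The coefficient 20 was incorrectly written as 19: the term 20*t**3 was incorrectly written as 19*t**3
The later steps are derived from this incorrect expression, so the error originates in Step 3.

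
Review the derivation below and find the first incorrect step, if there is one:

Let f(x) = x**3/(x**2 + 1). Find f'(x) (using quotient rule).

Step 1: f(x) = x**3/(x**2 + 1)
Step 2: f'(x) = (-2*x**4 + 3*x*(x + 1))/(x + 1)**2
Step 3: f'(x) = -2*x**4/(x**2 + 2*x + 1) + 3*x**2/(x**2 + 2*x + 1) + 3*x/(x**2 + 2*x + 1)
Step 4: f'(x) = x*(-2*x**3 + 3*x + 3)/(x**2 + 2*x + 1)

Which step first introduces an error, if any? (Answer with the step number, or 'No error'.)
Step 2

Step 2 is incorrect due to a wrong exponent.
The step shows: (-2*x**4 + 3*x*(x + 1))/(x + 1)**2
The correct value should be: (-2*x**4 + 3*x**2*(x**2 + 1))/(x**2 + 1)**2

Explanation: The exponent 2 on x was incorrectly written as 1: the term (-2*x**4 + 3*x**2*(x**2 + 1))/(x**2 + 1)**2 was incorrectly written as (-2*x**4 + 3*x*(x + 1))/(x + 1)**2
The later steps are derived from this incorrect expression, so the error originates in Step 2.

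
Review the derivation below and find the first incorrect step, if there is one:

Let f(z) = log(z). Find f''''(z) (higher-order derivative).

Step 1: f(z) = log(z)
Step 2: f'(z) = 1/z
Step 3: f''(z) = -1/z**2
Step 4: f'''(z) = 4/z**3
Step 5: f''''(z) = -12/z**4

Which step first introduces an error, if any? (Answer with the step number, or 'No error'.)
Step 4

Step 4 is incorrect due to a wrong coefficient.
The step shows: 4/z**3
The correct value should be: 2/z**3

Explanation: The coefficient 2 was incorrectly written as 4: the term 2/z**3 was incorrectly written as 4/z**3
The later steps are derived from this incorrect expression, so the error originates in Step 4.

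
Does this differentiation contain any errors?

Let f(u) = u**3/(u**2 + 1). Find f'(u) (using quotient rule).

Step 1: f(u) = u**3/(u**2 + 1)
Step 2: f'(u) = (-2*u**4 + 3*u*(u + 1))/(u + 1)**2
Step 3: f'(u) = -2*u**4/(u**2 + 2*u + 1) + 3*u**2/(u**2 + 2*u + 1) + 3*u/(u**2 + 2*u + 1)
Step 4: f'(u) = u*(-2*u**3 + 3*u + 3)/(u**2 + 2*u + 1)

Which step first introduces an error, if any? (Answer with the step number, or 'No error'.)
Step 2

Step 2 is incorrect due to a wrong exponent.
The step shows: (-2*u**4 + 3*u*(u + 1))/(u + 1)**2
The correct value should be: (-2*u**4 + 3*u**2*(u**2 + 1))/(u**2 + 1)**2

Explanation: The exponent 2 on u was incorrectly written as 1: the term (-2*u**4 + 3*u**2*(u**2 + 1))/(u**2 + 1)**2 was incorrectly written as (-2*u**4 + 3*u*(u + 1))/(u + 1)**2
The later steps are derived from this incorrect expression, so the error originates in Step 2.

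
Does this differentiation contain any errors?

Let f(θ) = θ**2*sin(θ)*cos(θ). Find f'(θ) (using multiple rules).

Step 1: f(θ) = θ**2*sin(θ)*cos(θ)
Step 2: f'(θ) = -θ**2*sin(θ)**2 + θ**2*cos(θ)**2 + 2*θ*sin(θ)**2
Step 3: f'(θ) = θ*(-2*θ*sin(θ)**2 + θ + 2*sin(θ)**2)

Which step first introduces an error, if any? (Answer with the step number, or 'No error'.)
Step 2

Step 2 is incorrect due to a wrong trig function.
The step shows: -θ**2*sin(θ)**2 + θ**2*cos(θ)**2 + 2*θ*sin(θ)**2
The correct value should be: -θ**2*sin(θ)**2 + θ**2*cos(θ)**2 + 2*θ*sin(θ)*cos(θ)

Explanation: cos(θ) was incorrectly written as sin(θ): the term 2*θ*sin(θ)*cos(θ) was incorrectly written as 2*θ*sin(θ)**2
The later steps are derived from this incorrect expression, so the error originates in Step 2.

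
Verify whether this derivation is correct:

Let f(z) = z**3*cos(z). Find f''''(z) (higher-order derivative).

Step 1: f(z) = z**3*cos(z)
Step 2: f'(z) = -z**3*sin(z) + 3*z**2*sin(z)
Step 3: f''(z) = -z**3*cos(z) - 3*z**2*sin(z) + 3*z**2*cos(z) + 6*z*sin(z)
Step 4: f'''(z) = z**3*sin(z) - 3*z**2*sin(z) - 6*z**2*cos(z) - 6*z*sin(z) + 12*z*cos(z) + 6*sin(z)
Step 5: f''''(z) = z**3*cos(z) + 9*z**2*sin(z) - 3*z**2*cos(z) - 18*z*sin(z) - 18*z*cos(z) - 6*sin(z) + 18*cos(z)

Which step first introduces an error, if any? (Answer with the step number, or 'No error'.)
Step 2

Step 2 is incorrect due to a wrong trig function.
The step shows: -z**3*sin(z) + 3*z**2*sin(z)
The correct value should be: -z**3*sin(z) + 3*z**2*cos(z)

Explanation: cos(z) was incorrectly written as sin(z): the term 3*z**2*cos(z) was incorrectly written as 3*z**2*sin(z)
The later steps are derived from this incorrect expression, so the error originates in Step 2.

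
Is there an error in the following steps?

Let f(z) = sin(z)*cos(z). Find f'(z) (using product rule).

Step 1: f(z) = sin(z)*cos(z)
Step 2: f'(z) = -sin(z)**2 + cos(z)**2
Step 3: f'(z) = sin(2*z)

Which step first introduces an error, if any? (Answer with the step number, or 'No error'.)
Step 3

Step 3 is incorrect due to a wrong trig function.
The step shows: sin(2*z)
The correct value should be: cos(2*z)

Explanation: cos(2*z) was incorrectly written as sin(2*z): the term cos(2*z) was incorrectly written as sin(2*z)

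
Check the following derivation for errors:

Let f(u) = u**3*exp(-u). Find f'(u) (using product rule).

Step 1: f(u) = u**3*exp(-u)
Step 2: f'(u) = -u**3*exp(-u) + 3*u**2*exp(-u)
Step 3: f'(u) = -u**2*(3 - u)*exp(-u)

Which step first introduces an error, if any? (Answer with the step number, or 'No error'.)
Step 3

Step 3 is incorrect due to a sign flip.
The step shows: -u**2*(3 - u)*exp(-u)
The correct value should be: u**2*(3 - u)*exp(-u)

Explanation: The sign of the whole expression was flipped: the term u**2*(3 - u)*exp(-u) was incorrectly written as -u**2*(3 - u)*exp(-u)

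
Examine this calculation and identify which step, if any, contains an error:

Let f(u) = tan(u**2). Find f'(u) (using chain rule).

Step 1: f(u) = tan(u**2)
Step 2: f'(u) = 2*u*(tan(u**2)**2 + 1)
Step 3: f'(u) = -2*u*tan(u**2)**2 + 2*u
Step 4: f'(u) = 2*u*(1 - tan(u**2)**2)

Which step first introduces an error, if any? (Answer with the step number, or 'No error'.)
Step 3

Step 3 is incorrect due to a sign flip.
The step shows: -2*u*tan(u**2)**2 + 2*u
The correct value should be: 2*u*tan(u**2)**2 + 2*u

Explanation: The sign of one term was flipped: the term 2*u*tan(u**2)**2 was incorrectly written as -2*u*tan(u**2)**2
The later steps are derived from this incorrect expression, so the error originates in Step 3.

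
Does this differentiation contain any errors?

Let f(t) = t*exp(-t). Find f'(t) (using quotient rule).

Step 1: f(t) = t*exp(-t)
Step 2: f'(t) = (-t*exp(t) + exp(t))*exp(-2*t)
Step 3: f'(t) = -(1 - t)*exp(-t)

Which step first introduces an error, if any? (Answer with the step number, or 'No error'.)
Step 3

Step 3 is incorrect due to a sign flip.
The step shows: -(1 - t)*exp(-t)
The correct value should be: (1 - t)*exp(-t)

Explanation: The sign of the whole expression was flipped: the term (1 - t)*exp(-t) was incorrectly written as -(1 - t)*exp(-t)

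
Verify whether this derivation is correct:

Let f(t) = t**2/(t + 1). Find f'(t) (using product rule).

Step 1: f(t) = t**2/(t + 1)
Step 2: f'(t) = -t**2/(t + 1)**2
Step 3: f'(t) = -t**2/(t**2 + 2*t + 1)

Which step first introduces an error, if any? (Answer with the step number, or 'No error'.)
Step 2

Step 2 is incorrect due to a dropped term.
The step shows: -t**2/(t + 1)**2
The correct value should be: -t**2/(t + 1)**2 + 2*t/(t + 1)

Explanation: A term was dropped: the term 2*t/(t + 1) was incorrectly omitted
The later steps are derived from this incorrect expression, so the error originates in Step 2.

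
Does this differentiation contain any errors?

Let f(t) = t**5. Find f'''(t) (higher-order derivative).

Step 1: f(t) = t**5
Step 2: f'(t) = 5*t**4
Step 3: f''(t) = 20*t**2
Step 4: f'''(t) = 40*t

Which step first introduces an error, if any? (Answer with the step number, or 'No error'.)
Step 3

Step 3 is incorrect due to a wrong exponent.
The step shows: 20*t**2
The correct value should be: 20*t**3

Explanation: The exponent 3 on t was incorrectly written as 2: the term 20*t**3 was incorrectly written as 20*t**2
The later steps are derived from this incorrect expression, so the error originates in Step 3.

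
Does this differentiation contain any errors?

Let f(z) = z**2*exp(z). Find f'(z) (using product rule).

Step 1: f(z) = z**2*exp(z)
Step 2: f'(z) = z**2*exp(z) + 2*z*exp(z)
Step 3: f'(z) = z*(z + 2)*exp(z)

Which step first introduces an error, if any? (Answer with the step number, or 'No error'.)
No error

All steps in this derivation are correct.
The final answer f'(z) = z*(z + 2)*exp(z) is valid.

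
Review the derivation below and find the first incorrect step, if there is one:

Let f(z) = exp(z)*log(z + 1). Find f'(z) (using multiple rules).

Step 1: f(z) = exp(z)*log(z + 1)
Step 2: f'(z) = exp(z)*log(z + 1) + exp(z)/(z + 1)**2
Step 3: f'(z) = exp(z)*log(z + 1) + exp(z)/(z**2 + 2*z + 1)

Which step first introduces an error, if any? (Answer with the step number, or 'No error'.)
Step 2

Step 2 is incorrect due to a wrong exponent.
The step shows: exp(z)*log(z + 1) + exp(z)/(z + 1)**2
The correct value should be: exp(z)*log(z + 1) + exp(z)/(z + 1)

Explanation: The exponent -1 on z + 1 was incorrectly written as -2: the term exp(z)/(z + 1) was incorrectly written as exp(z)/(z + 1)**2
The later steps are derived from this incorrect expression, so the error originates in Step 2.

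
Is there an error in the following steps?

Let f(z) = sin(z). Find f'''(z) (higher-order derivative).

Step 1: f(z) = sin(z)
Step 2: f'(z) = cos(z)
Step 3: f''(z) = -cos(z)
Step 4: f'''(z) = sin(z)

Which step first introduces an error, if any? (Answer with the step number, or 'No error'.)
Step 3

Step 3 is incorrect due to a wrong trig function.
The step shows: -cos(z)
The correct value should be: -sin(z)

Explanation: sin(z) was incorrectly written as cos(z): the term -sin(z) was incorrectly written as -cos(z)
The later steps are derived from this incorrect expression, so the error originates in Step 3.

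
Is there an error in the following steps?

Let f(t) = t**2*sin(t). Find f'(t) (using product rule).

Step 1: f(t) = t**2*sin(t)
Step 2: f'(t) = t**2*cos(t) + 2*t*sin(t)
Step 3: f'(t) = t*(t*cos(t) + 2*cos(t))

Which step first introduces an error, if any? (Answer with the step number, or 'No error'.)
Step 3

Step 3 is incorrect due to a wrong trig function.
The step shows: t*(t*cos(t) + 2*cos(t))
The correct value should be: t*(t*cos(t) + 2*sin(t))

Explanation: sin(t) was incorrectly written as cos(t): the term t*(t*cos(t) + 2*sin(t)) was incorrectly written as t*(t*cos(t) + 2*cos(t))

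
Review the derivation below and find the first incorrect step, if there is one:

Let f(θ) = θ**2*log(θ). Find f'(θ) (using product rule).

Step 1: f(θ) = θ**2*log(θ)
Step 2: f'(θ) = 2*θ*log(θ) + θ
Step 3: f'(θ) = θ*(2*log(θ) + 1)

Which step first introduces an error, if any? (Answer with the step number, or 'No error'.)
No error

All steps in this derivation are correct.
The final answer f'(θ) = θ*(2*log(θ) + 1) is valid.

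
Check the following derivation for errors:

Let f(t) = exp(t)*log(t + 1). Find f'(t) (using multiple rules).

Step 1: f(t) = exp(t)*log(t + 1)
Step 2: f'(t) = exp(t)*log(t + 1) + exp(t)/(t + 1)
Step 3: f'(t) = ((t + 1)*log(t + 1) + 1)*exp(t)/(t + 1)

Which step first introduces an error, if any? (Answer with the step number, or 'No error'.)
No error

All steps in this derivation are correct.
The final answer f'(t) = ((t + 1)*log(t + 1) + 1)*exp(t)/(t + 1) is valid.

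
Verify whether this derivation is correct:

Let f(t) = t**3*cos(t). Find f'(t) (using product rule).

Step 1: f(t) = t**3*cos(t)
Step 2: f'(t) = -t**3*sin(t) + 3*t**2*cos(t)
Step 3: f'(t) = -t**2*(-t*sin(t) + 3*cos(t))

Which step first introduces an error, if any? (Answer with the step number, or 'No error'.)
Step 3

Step 3 is incorrect due to a sign flip.
The step shows: -t**2*(-t*sin(t) + 3*cos(t))
The correct value should be: t**2*(-t*sin(t) + 3*cos(t))

Explanation: The sign of the whole expression was flipped: the term t**2*(-t*sin(t) + 3*cos(t)) was incorrectly written as -t**2*(-t*sin(t) + 3*cos(t))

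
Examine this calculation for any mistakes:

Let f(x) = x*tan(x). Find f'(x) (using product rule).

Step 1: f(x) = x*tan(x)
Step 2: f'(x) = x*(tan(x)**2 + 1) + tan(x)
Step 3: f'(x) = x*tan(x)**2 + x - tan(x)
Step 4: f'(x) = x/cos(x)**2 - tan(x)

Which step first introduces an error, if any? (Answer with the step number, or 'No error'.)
Step 3

Step 3 is incorrect due to a sign flip.
The step shows: x*tan(x)**2 + x - tan(x)
The correct value should be: x*tan(x)**2 + x + tan(x)

Explanation: The sign of one term was flipped: the term tan(x) was incorrectly written as -tan(x)
The later steps are derived from this incorrect expression, so the error originates in Step 3.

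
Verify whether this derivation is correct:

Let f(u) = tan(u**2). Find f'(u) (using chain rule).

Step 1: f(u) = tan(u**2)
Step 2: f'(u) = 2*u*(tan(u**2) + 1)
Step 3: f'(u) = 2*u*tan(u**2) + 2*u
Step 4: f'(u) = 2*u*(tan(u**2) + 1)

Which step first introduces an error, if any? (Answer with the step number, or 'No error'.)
Step 2

Step 2 is incorrect due to a wrong exponent.
The step shows: 2*u*(tan(u**2) + 1)
The correct value should be: 2*u*(tan(u**2)**2 + 1)

Explanation: The exponent 2 on tan(u**2) was incorrectly written as 1: the term 2*u*(tan(u**2)**2 + 1) was incorrectly written as 2*u*(tan(u**2) + 1)
The later steps are derived from this incorrect expression, so the error originates in Step 2.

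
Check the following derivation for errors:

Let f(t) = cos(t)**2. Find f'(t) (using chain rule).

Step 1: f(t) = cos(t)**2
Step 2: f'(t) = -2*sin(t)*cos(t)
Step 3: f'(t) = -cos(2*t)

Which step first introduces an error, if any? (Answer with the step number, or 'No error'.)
Step 3

Step 3 is incorrect due to a wrong trig function.
The step shows: -cos(2*t)
The correct value should be: -sin(2*t)

Explanation: sin(2*t) was incorrectly written as cos(2*t): the term -sin(2*t) was incorrectly written as -cos(2*t)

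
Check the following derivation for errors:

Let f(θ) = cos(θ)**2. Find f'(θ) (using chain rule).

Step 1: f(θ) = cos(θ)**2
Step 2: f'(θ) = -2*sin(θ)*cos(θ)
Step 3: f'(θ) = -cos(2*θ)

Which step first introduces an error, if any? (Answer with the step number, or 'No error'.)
Step 3

Step 3 is incorrect due to a wrong trig function.
The step shows: -cos(2*θ)
The correct value should be: -sin(2*θ)

Explanation: sin(2*θ) was incorrectly written as cos(2*θ): the term -sin(2*θ) was incorrectly written as -cos(2*θ)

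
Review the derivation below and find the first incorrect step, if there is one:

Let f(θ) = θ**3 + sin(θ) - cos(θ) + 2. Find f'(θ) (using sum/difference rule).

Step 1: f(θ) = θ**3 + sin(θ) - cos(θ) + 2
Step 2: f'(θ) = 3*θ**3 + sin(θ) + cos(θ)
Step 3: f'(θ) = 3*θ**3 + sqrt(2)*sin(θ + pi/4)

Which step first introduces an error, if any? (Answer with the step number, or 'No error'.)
Step 2

Step 2 is incorrect due to a wrong exponent.
The step shows: 3*θ**3 + sin(θ) + cos(θ)
The correct value should be: 3*θ**2 + sin(θ) + cos(θ)

Explanation: The exponent 2 on θ was incorrectly written as 3: the term 3*θ**2 was incorrectly written as 3*θ**3
The later steps are derived from this incorrect expression, so the error originates in Step 2.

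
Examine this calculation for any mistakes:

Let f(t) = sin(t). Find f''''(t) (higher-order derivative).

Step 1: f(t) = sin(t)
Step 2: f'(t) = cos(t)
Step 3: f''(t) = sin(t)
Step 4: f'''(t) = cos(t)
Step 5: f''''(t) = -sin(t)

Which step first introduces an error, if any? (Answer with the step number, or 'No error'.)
Step 3

Step 3 is incorrect due to a sign flip.
The step shows: sin(t)
The correct value should be: -sin(t)

Explanation: The sign of the whole expression was flipped: the term -sin(t) was incorrectly written as sin(t)
The later steps are derived from this incorrect expression, so the error originates in Step 3.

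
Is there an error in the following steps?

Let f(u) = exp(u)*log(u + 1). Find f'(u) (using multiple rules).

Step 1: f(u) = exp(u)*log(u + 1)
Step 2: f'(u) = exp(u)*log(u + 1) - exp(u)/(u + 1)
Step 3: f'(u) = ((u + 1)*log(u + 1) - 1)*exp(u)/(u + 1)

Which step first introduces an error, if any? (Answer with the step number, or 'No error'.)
Step 2

Step 2 is incorrect due to a sign flip.
The step shows: exp(u)*log(u + 1) - exp(u)/(u + 1)
The correct value should be: exp(u)*log(u + 1) + exp(u)/(u + 1)

Explanation: The sign of one term was flipped: the term exp(u)/(u + 1) was incorrectly written as -exp(u)/(u + 1)
The later steps are derived from this incorrect expression, so the error originates in Step 2.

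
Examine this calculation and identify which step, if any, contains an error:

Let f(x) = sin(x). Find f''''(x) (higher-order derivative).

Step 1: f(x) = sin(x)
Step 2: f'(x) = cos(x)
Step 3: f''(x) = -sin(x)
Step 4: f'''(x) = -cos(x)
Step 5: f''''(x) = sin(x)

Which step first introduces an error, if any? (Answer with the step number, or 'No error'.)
No error

All steps in this derivation are correct.
The final answer f''''(x) = sin(x) is valid.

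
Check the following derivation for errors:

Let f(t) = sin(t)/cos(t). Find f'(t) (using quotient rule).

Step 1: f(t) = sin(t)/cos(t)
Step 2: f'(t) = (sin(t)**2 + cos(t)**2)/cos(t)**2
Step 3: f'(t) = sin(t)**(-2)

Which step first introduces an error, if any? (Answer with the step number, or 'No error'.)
Step 3

Step 3 is incorrect due to a wrong trig function.
The step shows: sin(t)**(-2)
The correct value should be: cos(t)**(-2)

Explanation: cos(t) was incorrectly written as sin(t): the term cos(t)**(-2) was incorrectly written as sin(t)**(-2)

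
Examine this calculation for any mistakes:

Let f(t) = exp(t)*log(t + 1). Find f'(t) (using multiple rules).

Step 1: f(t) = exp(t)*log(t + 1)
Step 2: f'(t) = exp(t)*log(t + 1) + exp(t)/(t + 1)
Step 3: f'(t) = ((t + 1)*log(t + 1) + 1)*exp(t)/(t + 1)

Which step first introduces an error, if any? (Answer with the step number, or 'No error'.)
No error

All steps in this derivation are correct.
The final answer f'(t) = ((t + 1)*log(t + 1) + 1)*exp(t)/(t + 1) is valid.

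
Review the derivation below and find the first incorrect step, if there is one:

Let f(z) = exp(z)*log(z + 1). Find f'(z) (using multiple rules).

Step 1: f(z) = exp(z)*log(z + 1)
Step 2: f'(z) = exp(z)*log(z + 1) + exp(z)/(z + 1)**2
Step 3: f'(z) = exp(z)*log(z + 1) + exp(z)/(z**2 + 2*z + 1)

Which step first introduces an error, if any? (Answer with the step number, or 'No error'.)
Step 2

Step 2 is incorrect due to a wrong exponent.
The step shows: exp(z)*log(z + 1) + exp(z)/(z + 1)**2
The correct value should be: exp(z)*log(z + 1) + exp(z)/(z + 1)

Explanation: The exponent -1 on z + 1 was incorrectly written as -2: the term exp(z)/(z + 1) was incorrectly written as exp(z)/(z + 1)**2
The later steps are derived from this incorrect expression, so the error originates in Step 2.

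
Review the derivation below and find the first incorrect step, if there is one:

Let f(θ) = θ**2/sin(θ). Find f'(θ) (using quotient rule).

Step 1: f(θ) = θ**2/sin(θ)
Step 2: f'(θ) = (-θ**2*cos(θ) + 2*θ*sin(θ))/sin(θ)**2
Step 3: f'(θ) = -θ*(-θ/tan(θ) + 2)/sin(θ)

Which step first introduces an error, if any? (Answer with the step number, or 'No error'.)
Step 3

Step 3 is incorrect due to a sign flip.
The step shows: -θ*(-θ/tan(θ) + 2)/sin(θ)
The correct value should be: θ*(-θ/tan(θ) + 2)/sin(θ)

Explanation: The sign of the whole expression was flipped: the term θ*(-θ/tan(θ) + 2)/sin(θ) was incorrectly written as -θ*(-θ/tan(θ) + 2)/sin(θ)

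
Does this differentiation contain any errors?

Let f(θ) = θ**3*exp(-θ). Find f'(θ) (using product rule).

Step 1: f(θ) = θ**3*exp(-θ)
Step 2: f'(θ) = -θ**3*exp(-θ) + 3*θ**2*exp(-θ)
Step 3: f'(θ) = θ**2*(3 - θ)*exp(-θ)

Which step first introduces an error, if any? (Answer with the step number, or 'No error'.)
No error

All steps in this derivation are correct.
The final answer f'(θ) = θ**2*(3 - θ)*exp(-θ) is valid.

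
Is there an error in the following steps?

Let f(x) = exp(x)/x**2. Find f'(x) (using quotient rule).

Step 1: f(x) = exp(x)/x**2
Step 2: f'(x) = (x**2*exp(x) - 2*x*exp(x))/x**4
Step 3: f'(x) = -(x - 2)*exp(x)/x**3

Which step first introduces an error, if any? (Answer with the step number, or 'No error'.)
Step 3

Step 3 is incorrect due to a sign flip.
The step shows: -(x - 2)*exp(x)/x**3
The correct value should be: (x - 2)*exp(x)/x**3

Explanation: The sign of the whole expression was flipped: the term (x - 2)*exp(x)/x**3 was incorrectly written as -(x - 2)*exp(x)/x**3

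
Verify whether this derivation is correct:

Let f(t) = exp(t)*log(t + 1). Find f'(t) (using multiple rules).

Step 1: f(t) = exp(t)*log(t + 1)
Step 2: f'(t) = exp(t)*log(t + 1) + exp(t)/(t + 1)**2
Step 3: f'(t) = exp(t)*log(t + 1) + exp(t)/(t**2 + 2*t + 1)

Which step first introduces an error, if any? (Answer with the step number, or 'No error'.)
Step 2

Step 2 is incorrect due to a wrong exponent.
The step shows: exp(t)*log(t + 1) + exp(t)/(t + 1)**2
The correct value should be: exp(t)*log(t + 1) + exp(t)/(t + 1)

Explanation: The exponent -1 on t + 1 was incorrectly written as -2: the term exp(t)/(t + 1) was incorrectly written as exp(t)/(t + 1)**2
The later steps are derived from this incorrect expression, so the error originates in Step 2.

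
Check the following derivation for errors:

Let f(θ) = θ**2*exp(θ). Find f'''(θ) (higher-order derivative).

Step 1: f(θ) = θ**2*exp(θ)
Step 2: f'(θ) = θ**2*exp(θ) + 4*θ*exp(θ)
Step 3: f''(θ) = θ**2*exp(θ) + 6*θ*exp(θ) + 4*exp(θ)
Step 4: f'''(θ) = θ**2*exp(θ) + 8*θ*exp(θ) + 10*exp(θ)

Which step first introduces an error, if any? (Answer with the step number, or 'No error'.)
Step 2

Step 2 is incorrect due to a wrong coefficient.
The step shows: θ**2*exp(θ) + 4*θ*exp(θ)
The correct value should be: θ**2*exp(θ) + 2*θ*exp(θ)

Explanation: The coefficient 2 was incorrectly written as 4: the term 2*θ*exp(θ) was incorrectly written as 4*θ*exp(θ)
The later steps are derived from this incorrect expression, so the error originates in Step 2.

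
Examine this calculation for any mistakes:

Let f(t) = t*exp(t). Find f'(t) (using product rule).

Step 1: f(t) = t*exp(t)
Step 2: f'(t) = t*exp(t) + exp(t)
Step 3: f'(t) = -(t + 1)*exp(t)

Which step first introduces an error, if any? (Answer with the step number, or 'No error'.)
Step 3

Step 3 is incorrect due to a sign flip.
The step shows: -(t + 1)*exp(t)
The correct value should be: (t + 1)*exp(t)

Explanation: The sign of the whole expression was flipped: the term (t + 1)*exp(t) was incorrectly written as -(t + 1)*exp(t)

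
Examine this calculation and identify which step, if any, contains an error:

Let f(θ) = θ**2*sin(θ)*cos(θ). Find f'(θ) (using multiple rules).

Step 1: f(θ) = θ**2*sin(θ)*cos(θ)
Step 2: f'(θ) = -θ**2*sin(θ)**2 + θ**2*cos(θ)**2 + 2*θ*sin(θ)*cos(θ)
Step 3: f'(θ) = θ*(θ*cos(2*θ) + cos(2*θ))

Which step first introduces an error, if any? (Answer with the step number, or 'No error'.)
Step 3

Step 3 is incorrect due to a wrong trig function.
The step shows: θ*(θ*cos(2*θ) + cos(2*θ))
The correct value should be: θ*(θ*cos(2*θ) + sin(2*θ))

Explanation: sin(2*θ) was incorrectly written as cos(2*θ): the term θ*(θ*cos(2*θ) + sin(2*θ)) was incorrectly written as θ*(θ*cos(2*θ) + cos(2*θ))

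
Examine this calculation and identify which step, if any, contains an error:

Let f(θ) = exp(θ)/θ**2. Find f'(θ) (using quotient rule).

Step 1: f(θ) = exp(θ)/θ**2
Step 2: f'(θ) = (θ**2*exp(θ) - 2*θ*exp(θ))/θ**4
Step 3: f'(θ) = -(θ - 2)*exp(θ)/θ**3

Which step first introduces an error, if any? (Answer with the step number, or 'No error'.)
Step 3

Step 3 is incorrect due to a sign flip.
The step shows: -(θ - 2)*exp(θ)/θ**3
The correct value should be: (θ - 2)*exp(θ)/θ**3

Explanation: The sign of the whole expression was flipped: the term (θ - 2)*exp(θ)/θ**3 was incorrectly written as -(θ - 2)*exp(θ)/θ**3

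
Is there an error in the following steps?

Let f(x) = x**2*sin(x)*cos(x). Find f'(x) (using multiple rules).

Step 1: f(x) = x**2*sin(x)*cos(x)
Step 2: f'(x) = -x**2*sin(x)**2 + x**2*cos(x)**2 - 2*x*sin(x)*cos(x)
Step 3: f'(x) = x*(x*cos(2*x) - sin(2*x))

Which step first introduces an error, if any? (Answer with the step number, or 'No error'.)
Step 2

Step 2 is incorrect due to a sign flip.
The step shows: -x**2*sin(x)**2 + x**2*cos(x)**2 - 2*x*sin(x)*cos(x)
The correct value should be: -x**2*sin(x)**2 + x**2*cos(x)**2 + 2*x*sin(x)*cos(x)

Explanation: The sign of one term was flipped: the term 2*x*sin(x)*cos(x) was incorrectly written as -2*x*sin(x)*cos(x)
The later steps are derived from this incorrect expression, so the error originates in Step 2.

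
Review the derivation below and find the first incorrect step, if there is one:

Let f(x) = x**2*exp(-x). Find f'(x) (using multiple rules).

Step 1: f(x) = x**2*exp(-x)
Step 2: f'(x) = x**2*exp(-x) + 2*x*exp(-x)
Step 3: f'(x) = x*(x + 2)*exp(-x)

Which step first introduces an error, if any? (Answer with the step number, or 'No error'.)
Step 2

Step 2 is incorrect due to a sign flip.
The step shows: x**2*exp(-x) + 2*x*exp(-x)
The correct value should be: -x**2*exp(-x) + 2*x*exp(-x)

Explanation: The sign of one term was flipped: the term -x**2*exp(-x) was incorrectly written as x**2*exp(-x)
The later steps are derived from this incorrect expression, so the error originates in Step 2.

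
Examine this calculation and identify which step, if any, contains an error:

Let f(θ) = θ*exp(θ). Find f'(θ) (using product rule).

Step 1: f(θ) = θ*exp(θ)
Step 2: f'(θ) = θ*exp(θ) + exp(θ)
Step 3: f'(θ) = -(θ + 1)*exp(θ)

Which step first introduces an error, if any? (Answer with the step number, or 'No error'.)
Step 3

Step 3 is incorrect due to a sign flip.
The step shows: -(θ + 1)*exp(θ)
The correct value should be: (θ + 1)*exp(θ)

Explanation: The sign of the whole expression was flipped: the term (θ + 1)*exp(θ) was incorrectly written as -(θ + 1)*exp(θ)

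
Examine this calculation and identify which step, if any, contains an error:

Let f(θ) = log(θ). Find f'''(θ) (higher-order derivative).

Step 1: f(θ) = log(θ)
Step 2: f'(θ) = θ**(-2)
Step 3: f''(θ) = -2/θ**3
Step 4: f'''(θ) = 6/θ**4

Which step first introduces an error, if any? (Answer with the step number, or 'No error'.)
Step 2

Step 2 is incorrect due to a wrong exponent.
The step shows: θ**(-2)
The correct value should be: 1/θ

Explanation: The exponent -1 on θ was incorrectly written as -2: the term 1/θ was incorrectly written as θ**(-2)
The later steps are derived from this incorrect expression, so the error originates in Step 2.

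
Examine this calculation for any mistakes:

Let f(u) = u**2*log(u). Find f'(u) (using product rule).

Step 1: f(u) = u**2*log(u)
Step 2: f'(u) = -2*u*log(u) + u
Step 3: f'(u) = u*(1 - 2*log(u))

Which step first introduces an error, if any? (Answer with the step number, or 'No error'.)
Step 2

Step 2 is incorrect due to a sign flip.
The step shows: -2*u*log(u) + u
The correct value should be: 2*u*log(u) + u

Explanation: The sign of one term was flipped: the term 2*u*log(u) was incorrectly written as -2*u*log(u)
The later steps are derived from this incorrect expression, so the error originates in Step 2.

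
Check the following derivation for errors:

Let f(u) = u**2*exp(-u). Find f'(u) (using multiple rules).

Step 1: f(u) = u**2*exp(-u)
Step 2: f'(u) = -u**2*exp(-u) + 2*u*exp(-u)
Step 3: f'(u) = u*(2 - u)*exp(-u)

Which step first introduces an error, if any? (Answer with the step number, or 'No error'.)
No error

All steps in this derivation are correct.
The final answer f'(u) = u*(2 - u)*exp(-u) is valid.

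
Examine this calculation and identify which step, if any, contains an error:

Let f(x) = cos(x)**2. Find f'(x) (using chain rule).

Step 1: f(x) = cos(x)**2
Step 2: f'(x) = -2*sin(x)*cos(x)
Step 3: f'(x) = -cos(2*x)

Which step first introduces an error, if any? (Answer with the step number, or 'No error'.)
Step 3

Step 3 is incorrect due to a wrong trig function.
The step shows: -cos(2*x)
The correct value should be: -sin(2*x)

Explanation: sin(2*x) was incorrectly written as cos(2*x): the term -sin(2*x) was incorrectly written as -cos(2*x)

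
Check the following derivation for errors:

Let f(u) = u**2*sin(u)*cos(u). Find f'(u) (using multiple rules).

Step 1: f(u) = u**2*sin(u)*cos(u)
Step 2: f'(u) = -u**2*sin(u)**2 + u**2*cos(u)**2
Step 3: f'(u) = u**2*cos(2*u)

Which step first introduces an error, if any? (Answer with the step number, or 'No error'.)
Step 2

Step 2 is incorrect due to a dropped term.
The step shows: -u**2*sin(u)**2 + u**2*cos(u)**2
The correct value should be: -u**2*sin(u)**2 + u**2*cos(u)**2 + 2*u*sin(u)*cos(u)

Explanation: A term was dropped: the term 2*u*sin(u)*cos(u) was incorrectly omitted
The later steps are derived from this incorrect expression, so the error originates in Step 2.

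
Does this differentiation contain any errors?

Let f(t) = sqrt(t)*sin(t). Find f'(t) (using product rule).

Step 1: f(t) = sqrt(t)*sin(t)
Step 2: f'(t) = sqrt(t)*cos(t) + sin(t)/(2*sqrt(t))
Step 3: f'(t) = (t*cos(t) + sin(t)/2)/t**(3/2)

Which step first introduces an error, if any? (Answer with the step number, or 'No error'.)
Step 3

Step 3 is incorrect due to a wrong exponent.
The step shows: (t*cos(t) + sin(t)/2)/t**(3/2)
The correct value should be: (t*cos(t) + sin(t)/2)/sqrt(t)

Explanation: The exponent -1/2 on t was incorrectly written as -3/2: the term (t*cos(t) + sin(t)/2)/sqrt(t) was incorrectly written as (t*cos(t) + sin(t)/2)/t**(3/2)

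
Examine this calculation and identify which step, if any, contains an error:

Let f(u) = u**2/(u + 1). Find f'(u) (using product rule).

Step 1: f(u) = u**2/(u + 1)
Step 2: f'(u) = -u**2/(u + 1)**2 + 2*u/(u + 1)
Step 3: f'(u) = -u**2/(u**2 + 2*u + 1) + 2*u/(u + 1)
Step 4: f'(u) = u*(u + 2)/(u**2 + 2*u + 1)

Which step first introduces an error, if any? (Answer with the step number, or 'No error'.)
No error

All steps in this derivation are correct.
The final answer f'(u) = u*(u + 2)/(u**2 + 2*u + 1) is valid.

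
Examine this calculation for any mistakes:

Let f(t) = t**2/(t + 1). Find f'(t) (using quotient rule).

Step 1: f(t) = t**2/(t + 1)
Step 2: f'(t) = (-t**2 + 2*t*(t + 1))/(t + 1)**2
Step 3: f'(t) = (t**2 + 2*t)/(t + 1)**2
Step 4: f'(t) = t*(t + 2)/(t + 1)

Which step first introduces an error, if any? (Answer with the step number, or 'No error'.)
Step 4

Step 4 is incorrect due to a wrong exponent.
The step shows: t*(t + 2)/(t + 1)
The correct value should be: t*(t + 2)/(t + 1)**2

Explanation: The exponent -2 on t + 1 was incorrectly written as -1: the term t*(t + 2)/(t + 1)**2 was incorrectly written as t*(t + 2)/(t + 1)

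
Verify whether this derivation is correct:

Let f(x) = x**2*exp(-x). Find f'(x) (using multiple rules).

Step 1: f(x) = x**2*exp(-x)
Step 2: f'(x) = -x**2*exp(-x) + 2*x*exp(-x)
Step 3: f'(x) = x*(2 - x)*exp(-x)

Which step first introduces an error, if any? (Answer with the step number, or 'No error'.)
No error

All steps in this derivation are correct.
The final answer f'(x) = x*(2 - x)*exp(-x) is valid.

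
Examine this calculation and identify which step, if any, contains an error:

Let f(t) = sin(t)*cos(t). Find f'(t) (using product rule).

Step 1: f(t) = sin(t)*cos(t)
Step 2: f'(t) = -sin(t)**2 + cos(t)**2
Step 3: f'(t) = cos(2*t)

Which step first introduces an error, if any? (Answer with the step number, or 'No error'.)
No error

All steps in this derivation are correct.
The final answer f'(t) = cos(2*t) is valid.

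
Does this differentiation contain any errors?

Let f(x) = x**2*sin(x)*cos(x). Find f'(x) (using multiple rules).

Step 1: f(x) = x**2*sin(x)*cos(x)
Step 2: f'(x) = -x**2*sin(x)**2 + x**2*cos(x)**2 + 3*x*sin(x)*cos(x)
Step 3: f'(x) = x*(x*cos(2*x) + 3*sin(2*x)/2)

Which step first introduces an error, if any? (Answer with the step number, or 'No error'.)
Step 2

Step 2 is incorrect due to a wrong coefficient.
The step shows: -x**2*sin(x)**2 + x**2*cos(x)**2 + 3*x*sin(x)*cos(x)
The correct value should be: -x**2*sin(x)**2 + x**2*cos(x)**2 + 2*x*sin(x)*cos(x)

Explanation: The coefficient 2 was incorrectly written as 3: the term 2*x*sin(x)*cos(x) was incorrectly written as 3*x*sin(x)*cos(x)
The later steps are derived from this incorrect expression, so the error originates in Step 2.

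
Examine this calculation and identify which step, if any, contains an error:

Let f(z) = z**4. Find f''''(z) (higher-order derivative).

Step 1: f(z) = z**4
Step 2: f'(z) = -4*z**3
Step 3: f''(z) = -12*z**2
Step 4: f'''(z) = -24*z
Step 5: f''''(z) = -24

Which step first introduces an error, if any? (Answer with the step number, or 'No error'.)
Step 2

Step 2 is incorrect due to a sign flip.
The step shows: -4*z**3
The correct value should be: 4*z**3

Explanation: The sign of the whole expression was flipped: the term 4*z**3 was incorrectly written as -4*z**3
The later steps are derived from this incorrect expression, so the error originates in Step 2.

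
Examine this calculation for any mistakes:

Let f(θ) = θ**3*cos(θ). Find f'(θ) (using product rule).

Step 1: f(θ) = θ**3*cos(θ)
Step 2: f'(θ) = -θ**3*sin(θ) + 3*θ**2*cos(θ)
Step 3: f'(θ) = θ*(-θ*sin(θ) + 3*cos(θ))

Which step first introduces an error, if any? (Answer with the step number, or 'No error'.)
Step 3

Step 3 is incorrect due to a wrong exponent.
The step shows: θ*(-θ*sin(θ) + 3*cos(θ))
The correct value should be: θ**2*(-θ*sin(θ) + 3*cos(θ))

Explanation: The exponent 2 on θ was incorrectly written as 1: the term θ**2*(-θ*sin(θ) + 3*cos(θ)) was incorrectly written as θ*(-θ*sin(θ) + 3*cos(θ))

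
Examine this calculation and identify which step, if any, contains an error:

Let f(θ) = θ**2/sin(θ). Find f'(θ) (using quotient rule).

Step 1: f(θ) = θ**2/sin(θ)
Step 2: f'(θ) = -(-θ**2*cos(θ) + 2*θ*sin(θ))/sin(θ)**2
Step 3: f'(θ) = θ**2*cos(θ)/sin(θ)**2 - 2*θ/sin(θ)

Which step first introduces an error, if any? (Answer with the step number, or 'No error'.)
Step 2

Step 2 is incorrect due to a sign flip.
The step shows: -(-θ**2*cos(θ) + 2*θ*sin(θ))/sin(θ)**2
The correct value should be: (-θ**2*cos(θ) + 2*θ*sin(θ))/sin(θ)**2

Explanation: The sign of the whole expression was flipped: the term (-θ**2*cos(θ) + 2*θ*sin(θ))/sin(θ)**2 was incorrectly written as -(-θ**2*cos(θ) + 2*θ*sin(θ))/sin(θ)**2
The later steps are derived from this incorrect expression, so the error originates in Step 2.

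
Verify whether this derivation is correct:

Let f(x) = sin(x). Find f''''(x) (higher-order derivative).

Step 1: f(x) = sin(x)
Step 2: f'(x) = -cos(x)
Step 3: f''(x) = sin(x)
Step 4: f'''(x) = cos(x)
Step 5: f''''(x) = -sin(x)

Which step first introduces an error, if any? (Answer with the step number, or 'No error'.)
Step 2

Step 2 is incorrect due to a sign flip.
The step shows: -cos(x)
The correct value should be: cos(x)

Explanation: The sign of the whole expression was flipped: the term cos(x) was incorrectly written as -cos(x)
The later steps are derived from this incorrect expression, so the error originates in Step 2.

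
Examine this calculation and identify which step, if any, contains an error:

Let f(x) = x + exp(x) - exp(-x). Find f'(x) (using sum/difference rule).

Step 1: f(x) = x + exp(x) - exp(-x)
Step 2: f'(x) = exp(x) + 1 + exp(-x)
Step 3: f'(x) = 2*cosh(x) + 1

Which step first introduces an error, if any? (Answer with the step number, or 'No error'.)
No error

All steps in this derivation are correct.
The final answer f'(x) = 2*cosh(x) + 1 is valid.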